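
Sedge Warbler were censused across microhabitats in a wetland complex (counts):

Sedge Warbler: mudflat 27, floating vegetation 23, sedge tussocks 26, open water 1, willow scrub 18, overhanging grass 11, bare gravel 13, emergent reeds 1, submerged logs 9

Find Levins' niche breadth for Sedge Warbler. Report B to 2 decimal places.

Proportions for Sedge Warbler (n=129): 27/129=0.2093, 23/129=0.1783, 26/129=0.2016, 1/129=0.0078, 18/129=0.1395, 11/129=0.0853, 13/129=0.1008, 1/129=0.0078, 9/129=0.0698
Σpᵢ² = 0.2093² + 0.1783² + 0.2016² + 0.0078² + 0.1395² + 0.0853² + 0.1008² + 0.0078² + 0.0698² = 0.043806 + 0.031791 + 0.040643 + 0.000061 + 0.019460 + 0.007276 + 0.010161 + 0.000061 + 0.004872 = 0.158131
B = 1 / 0.158131 = 6.3239

6.32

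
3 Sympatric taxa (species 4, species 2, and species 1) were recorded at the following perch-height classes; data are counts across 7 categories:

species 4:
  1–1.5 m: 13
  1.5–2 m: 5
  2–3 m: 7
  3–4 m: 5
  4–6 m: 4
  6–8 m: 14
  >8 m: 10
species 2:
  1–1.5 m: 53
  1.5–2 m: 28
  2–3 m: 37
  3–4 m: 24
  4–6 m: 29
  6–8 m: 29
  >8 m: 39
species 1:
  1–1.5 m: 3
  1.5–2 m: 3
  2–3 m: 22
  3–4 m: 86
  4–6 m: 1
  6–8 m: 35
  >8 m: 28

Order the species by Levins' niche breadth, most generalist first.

species 2 > species 4 > species 1

Proportions for species 4 (n=58): 13/58=0.2241, 5/58=0.0862, 7/58=0.1207, 5/58=0.0862, 4/58=0.0690, 14/58=0.2414, 10/58=0.1724
Proportions for species 2 (n=239): 53/239=0.2218, 28/239=0.1172, 37/239=0.1548, 24/239=0.1004, 29/239=0.1213, 29/239=0.1213, 39/239=0.1632
Proportions for species 1 (n=178): 3/178=0.0169, 3/178=0.0169, 22/178=0.1236, 86/178=0.4831, 1/178=0.0056, 35/178=0.1966, 28/178=0.1573
Σp_4ᵢ² = 0.2241² + 0.0862² + 0.1207² + 0.0862² + 0.0690² + 0.2414² + 0.1724² = 0.050221 + 0.007430 + 0.014568 + 0.007430 + 0.004761 + 0.058274 + 0.029722 = 0.172406
B_4 = 1 / 0.172406 = 5.8003
Σp_2ᵢ² = 0.2218² + 0.1172² + 0.1548² + 0.1004² + 0.1213² + 0.1213² + 0.1632² = 0.049195 + 0.013736 + 0.023963 + 0.010080 + 0.014714 + 0.014714 + 0.026634 = 0.153036
B_2 = 1 / 0.153036 = 6.5344
Σp_1ᵢ² = 0.0169² + 0.0169² + 0.1236² + 0.4831² + 0.0056² + 0.1966² + 0.1573² = 0.000286 + 0.000286 + 0.015277 + 0.233386 + 0.000031 + 0.038652 + 0.024743 = 0.312661
B_1 = 1 / 0.312661 = 3.1984
Ranking by B (broadest → narrowest): species 2 (6.53) > species 4 (5.80) > species 1 (3.20)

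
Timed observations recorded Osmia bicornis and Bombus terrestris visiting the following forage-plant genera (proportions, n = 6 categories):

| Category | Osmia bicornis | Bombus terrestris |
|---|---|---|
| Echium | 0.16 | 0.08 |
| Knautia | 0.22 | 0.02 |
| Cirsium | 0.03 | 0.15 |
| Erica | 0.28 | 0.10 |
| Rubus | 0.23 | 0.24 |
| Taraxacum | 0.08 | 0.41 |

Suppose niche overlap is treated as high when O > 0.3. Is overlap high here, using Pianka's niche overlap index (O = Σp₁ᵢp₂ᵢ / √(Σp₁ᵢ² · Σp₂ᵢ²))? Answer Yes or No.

Yes

Σ p₁ᵢp₂ᵢ = 0.0128 + 0.0044 + 0.0045 + 0.0280 + 0.0552 + 0.0328 = 0.1377
Σp_1ᵢ² = 0.16² + 0.22² + 0.03² + 0.28² + 0.23² + 0.08² = 0.0256 + 0.0484 + 0.0009 + 0.0784 + 0.0529 + 0.0064 = 0.2126
Σp_2ᵢ² = 0.08² + 0.02² + 0.15² + 0.10² + 0.24² + 0.41² = 0.0064 + 0.0004 + 0.0225 + 0.0100 + 0.0576 + 0.1681 = 0.2650
O = 0.1377 / √(0.2126 × 0.2650) = 0.1377 / 0.23736 = 0.5801
O = 0.5801 > 0.3 → Yes.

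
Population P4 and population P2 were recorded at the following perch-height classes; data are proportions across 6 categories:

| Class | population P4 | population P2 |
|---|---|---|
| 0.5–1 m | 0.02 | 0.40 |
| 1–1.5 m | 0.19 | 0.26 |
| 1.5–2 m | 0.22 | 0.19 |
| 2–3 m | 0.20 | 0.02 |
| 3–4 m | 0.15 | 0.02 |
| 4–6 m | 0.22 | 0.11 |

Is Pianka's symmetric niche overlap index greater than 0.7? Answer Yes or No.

Σ p₁ᵢp₂ᵢ = 0.0080 + 0.0494 + 0.0418 + 0.0040 + 0.0030 + 0.0242 = 0.1304
Σp_1ᵢ² = 0.02² + 0.19² + 0.22² + 0.20² + 0.15² + 0.22² = 0.0004 + 0.0361 + 0.0484 + 0.0400 + 0.0225 + 0.0484 = 0.1958
Σp_2ᵢ² = 0.40² + 0.26² + 0.19² + 0.02² + 0.02² + 0.11² = 0.1600 + 0.0676 + 0.0361 + 0.0004 + 0.0004 + 0.0121 = 0.2766
O = 0.1304 / √(0.1958 × 0.2766) = 0.1304 / 0.23272 = 0.5603
O = 0.5603 < 0.7 → No.

No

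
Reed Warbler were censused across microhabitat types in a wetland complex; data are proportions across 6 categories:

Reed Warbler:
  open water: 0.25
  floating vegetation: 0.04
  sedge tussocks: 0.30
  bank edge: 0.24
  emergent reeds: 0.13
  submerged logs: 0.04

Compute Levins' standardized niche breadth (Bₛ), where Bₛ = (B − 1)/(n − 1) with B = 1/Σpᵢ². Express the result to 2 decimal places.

0.67

Σpᵢ² = 0.25² + 0.04² + 0.30² + 0.24² + 0.13² + 0.04² = 0.0625 + 0.0016 + 0.0900 + 0.0576 + 0.0169 + 0.0016 = 0.2302
B = 1 / 0.2302 = 4.3440
Bₛ = (B − 1)/(n − 1) = (4.3440 − 1)/(6 − 1) = 3.3440/5 = 0.6688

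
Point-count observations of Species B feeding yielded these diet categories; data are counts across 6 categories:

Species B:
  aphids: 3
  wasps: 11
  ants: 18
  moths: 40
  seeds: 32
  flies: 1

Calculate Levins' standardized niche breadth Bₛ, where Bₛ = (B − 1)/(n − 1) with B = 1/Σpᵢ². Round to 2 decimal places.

0.52

Proportions for Species B (n=105): 3/105=0.0286, 11/105=0.1048, 18/105=0.1714, 40/105=0.3810, 32/105=0.3048, 1/105=0.0095
Σpᵢ² = 0.0286² + 0.1048² + 0.1714² + 0.3810² + 0.3048² + 0.0095² = 0.000818 + 0.010983 + 0.029378 + 0.145161 + 0.092903 + 0.000090 = 0.279333
B = 1 / 0.279333 = 3.5800
Bₛ = (B − 1)/(n − 1) = (3.5800 − 1)/(6 − 1) = 2.5800/5 = 0.5160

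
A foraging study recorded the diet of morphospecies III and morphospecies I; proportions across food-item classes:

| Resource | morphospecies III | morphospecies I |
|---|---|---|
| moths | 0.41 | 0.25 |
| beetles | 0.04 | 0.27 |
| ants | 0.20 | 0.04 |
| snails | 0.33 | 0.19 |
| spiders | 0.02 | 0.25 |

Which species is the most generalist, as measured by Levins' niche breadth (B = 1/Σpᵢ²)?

morphospecies I

Σp_IIIᵢ² = 0.41² + 0.04² + 0.20² + 0.33² + 0.02² = 0.1681 + 0.0016 + 0.0400 + 0.1089 + 0.0004 = 0.3190
B_III = 1 / 0.3190 = 3.1348
Σp_Iᵢ² = 0.25² + 0.27² + 0.04² + 0.19² + 0.25² = 0.0625 + 0.0729 + 0.0016 + 0.0361 + 0.0625 = 0.2356
B_I = 1 / 0.2356 = 4.2445
Highest B → broadest niche (most generalist): morphospecies I (B = 4.24).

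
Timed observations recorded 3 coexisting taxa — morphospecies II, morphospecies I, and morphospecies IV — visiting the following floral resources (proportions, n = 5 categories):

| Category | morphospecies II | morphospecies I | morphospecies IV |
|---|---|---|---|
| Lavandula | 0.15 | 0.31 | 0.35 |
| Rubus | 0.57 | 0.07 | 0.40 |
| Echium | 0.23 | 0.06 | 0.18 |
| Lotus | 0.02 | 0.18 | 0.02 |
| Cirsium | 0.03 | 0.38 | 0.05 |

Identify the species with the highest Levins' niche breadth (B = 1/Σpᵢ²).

morphospecies I

Σp_IIᵢ² = 0.15² + 0.57² + 0.23² + 0.02² + 0.03² = 0.0225 + 0.3249 + 0.0529 + 0.0004 + 0.0009 = 0.4016
B_II = 1 / 0.4016 = 2.4900
Σp_Iᵢ² = 0.31² + 0.07² + 0.06² + 0.18² + 0.38² = 0.0961 + 0.0049 + 0.0036 + 0.0324 + 0.1444 = 0.2814
B_I = 1 / 0.2814 = 3.5537
Σp_IVᵢ² = 0.35² + 0.40² + 0.18² + 0.02² + 0.05² = 0.1225 + 0.1600 + 0.0324 + 0.0004 + 0.0025 = 0.3178
B_IV = 1 / 0.3178 = 3.1466
Highest B → broadest niche (most generalist): morphospecies I (B = 3.55).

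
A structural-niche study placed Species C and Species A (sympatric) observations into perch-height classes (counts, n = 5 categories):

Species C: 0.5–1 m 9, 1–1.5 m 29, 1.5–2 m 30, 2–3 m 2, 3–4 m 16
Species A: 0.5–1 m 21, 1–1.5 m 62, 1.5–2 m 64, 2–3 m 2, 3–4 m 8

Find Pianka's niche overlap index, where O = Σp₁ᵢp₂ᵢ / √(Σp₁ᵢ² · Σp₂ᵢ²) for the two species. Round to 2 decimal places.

0.96

Proportions for Species C (n=86): 9/86=0.1047, 29/86=0.3372, 30/86=0.3488, 2/86=0.0233, 16/86=0.1860
Proportions for Species A (n=157): 21/157=0.1338, 62/157=0.3949, 64/157=0.4076, 2/157=0.0127, 8/157=0.0510
Σ p₁ᵢp₂ᵢ = 0.014009 + 0.133160 + 0.142171 + 0.000296 + 0.009486 = 0.299122
Σp_1ᵢ² = 0.1047² + 0.3372² + 0.3488² + 0.0233² + 0.1860² = 0.010962 + 0.113704 + 0.121661 + 0.000543 + 0.034596 = 0.281466
Σp_2ᵢ² = 0.1338² + 0.3949² + 0.4076² + 0.0127² + 0.0510² = 0.017902 + 0.155946 + 0.166138 + 0.000161 + 0.002601 = 0.342748
O = 0.299122 / √(0.281466 × 0.342748) = 0.299122 / 0.3105993 = 0.9630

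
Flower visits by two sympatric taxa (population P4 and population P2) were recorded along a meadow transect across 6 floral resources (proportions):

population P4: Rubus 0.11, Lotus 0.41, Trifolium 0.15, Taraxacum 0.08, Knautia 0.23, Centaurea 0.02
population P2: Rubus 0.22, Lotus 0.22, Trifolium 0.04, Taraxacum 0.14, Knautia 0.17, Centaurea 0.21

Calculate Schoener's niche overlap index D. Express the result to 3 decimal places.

Σ|p₁ᵢ − p₂ᵢ| = 0.11 + 0.19 + 0.11 + 0.06 + 0.06 + 0.19 = 0.72
D = 1 − ½ × 0.72 = 1 − 0.360 = 0.64000

0.640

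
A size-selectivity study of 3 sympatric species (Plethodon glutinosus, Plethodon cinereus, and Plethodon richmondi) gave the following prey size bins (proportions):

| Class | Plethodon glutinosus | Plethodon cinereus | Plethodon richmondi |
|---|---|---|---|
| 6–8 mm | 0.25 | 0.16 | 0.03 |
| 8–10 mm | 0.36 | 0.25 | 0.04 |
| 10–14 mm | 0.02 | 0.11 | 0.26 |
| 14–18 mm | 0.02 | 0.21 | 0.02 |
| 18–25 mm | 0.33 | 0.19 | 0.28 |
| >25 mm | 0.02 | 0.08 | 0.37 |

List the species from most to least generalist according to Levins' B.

Plethodon cinereus > Plethodon richmondi > Plethodon glutinosus

Σp_glutᵢ² = 0.25² + 0.36² + 0.02² + 0.02² + 0.33² + 0.02² = 0.0625 + 0.1296 + 0.0004 + 0.0004 + 0.1089 + 0.0004 = 0.3022
B_glut = 1 / 0.3022 = 3.3091
Σp_cineᵢ² = 0.16² + 0.25² + 0.11² + 0.21² + 0.19² + 0.08² = 0.0256 + 0.0625 + 0.0121 + 0.0441 + 0.0361 + 0.0064 = 0.1868
B_cine = 1 / 0.1868 = 5.3533
Σp_richᵢ² = 0.03² + 0.04² + 0.26² + 0.02² + 0.28² + 0.37² = 0.0009 + 0.0016 + 0.0676 + 0.0004 + 0.0784 + 0.1369 = 0.2858
B_rich = 1 / 0.2858 = 3.4990
Ranking by B (broadest → narrowest): Plethodon cinereus (5.35) > Plethodon richmondi (3.50) > Plethodon glutinosus (3.31)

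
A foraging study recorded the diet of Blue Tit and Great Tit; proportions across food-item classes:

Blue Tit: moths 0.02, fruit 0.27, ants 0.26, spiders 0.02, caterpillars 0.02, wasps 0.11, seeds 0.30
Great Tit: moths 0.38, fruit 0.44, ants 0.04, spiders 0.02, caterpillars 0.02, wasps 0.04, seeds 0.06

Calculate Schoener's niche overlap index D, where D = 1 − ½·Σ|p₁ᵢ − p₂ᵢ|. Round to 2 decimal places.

0.47

Σ|p₁ᵢ − p₂ᵢ| = 0.36 + 0.17 + 0.22 + 0.00 + 0.00 + 0.07 + 0.24 = 1.06
D = 1 − ½ × 1.06 = 1 − 0.530 = 0.4700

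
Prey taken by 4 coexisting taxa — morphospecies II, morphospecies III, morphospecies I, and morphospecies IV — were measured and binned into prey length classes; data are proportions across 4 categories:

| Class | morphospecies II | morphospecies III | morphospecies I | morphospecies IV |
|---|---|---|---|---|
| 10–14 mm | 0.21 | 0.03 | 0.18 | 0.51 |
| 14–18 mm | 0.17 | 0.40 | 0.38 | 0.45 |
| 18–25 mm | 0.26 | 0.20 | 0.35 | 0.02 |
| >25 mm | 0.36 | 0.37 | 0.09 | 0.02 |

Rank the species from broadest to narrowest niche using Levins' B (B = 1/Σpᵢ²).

Σp_IIᵢ² = 0.21² + 0.17² + 0.26² + 0.36² = 0.0441 + 0.0289 + 0.0676 + 0.1296 = 0.2702
B_II = 1 / 0.2702 = 3.7010
Σp_IIIᵢ² = 0.03² + 0.40² + 0.20² + 0.37² = 0.0009 + 0.1600 + 0.0400 + 0.1369 = 0.3378
B_III = 1 / 0.3378 = 2.9603
Σp_Iᵢ² = 0.18² + 0.38² + 0.35² + 0.09² = 0.0324 + 0.1444 + 0.1225 + 0.0081 = 0.3074
B_I = 1 / 0.3074 = 3.2531
Σp_IVᵢ² = 0.51² + 0.45² + 0.02² + 0.02² = 0.2601 + 0.2025 + 0.0004 + 0.0004 = 0.4634
B_IV = 1 / 0.4634 = 2.1580
Ranking by B (broadest → narrowest): morphospecies II (3.70) > morphospecies I (3.25) > morphospecies III (2.96) > morphospecies IV (2.16)

morphospecies II > morphospecies I > morphospecies III > morphospecies IV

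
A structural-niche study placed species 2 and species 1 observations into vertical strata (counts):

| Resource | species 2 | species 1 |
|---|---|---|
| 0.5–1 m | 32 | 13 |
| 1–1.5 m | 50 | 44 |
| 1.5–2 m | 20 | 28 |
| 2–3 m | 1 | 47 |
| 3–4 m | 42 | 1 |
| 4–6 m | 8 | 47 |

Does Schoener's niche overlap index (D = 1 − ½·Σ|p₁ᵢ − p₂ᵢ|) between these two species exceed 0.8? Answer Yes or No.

No

Proportions for species 2 (n=153): 32/153=0.2092, 50/153=0.3268, 20/153=0.1307, 1/153=0.0065, 42/153=0.2745, 8/153=0.0523
Proportions for species 1 (n=180): 13/180=0.0722, 44/180=0.2444, 28/180=0.1556, 47/180=0.2611, 1/180=0.0056, 47/180=0.2611
Σ|p₁ᵢ − p₂ᵢ| = 0.1370 + 0.0824 + 0.0249 + 0.2546 + 0.2689 + 0.2088 = 0.9766
D = 1 − ½ × 0.9766 = 1 − 0.48830 = 0.51170
D = 0.51170 < 0.8 → No.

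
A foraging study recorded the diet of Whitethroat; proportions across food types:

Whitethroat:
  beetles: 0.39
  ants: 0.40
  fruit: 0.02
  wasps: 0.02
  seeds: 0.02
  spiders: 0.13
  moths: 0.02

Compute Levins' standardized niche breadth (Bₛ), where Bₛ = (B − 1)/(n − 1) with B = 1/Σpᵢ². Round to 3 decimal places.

Σpᵢ² = 0.39² + 0.40² + 0.02² + 0.02² + 0.02² + 0.13² + 0.02² = 0.1521 + 0.1600 + 0.0004 + 0.0004 + 0.0004 + 0.0169 + 0.0004 = 0.3306
B = 1 / 0.3306 = 3.02480
Bₛ = (B − 1)/(n − 1) = (3.02480 − 1)/(7 − 1) = 2.02480/6 = 0.33747

0.337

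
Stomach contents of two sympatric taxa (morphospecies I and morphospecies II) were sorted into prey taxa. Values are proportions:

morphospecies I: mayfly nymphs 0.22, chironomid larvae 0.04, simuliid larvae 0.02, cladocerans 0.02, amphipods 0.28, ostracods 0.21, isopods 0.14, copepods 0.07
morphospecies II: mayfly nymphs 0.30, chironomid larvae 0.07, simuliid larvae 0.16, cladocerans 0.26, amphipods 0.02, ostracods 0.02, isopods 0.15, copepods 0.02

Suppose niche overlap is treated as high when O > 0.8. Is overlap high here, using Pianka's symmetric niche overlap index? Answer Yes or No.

No

Σ p₁ᵢp₂ᵢ = 0.0660 + 0.0028 + 0.0032 + 0.0052 + 0.0056 + 0.0042 + 0.0210 + 0.0014 = 0.1094
Σp_1ᵢ² = 0.22² + 0.04² + 0.02² + 0.02² + 0.28² + 0.21² + 0.14² + 0.07² = 0.0484 + 0.0016 + 0.0004 + 0.0004 + 0.0784 + 0.0441 + 0.0196 + 0.0049 = 0.1978
Σp_2ᵢ² = 0.30² + 0.07² + 0.16² + 0.26² + 0.02² + 0.02² + 0.15² + 0.02² = 0.0900 + 0.0049 + 0.0256 + 0.0676 + 0.0004 + 0.0004 + 0.0225 + 0.0004 = 0.2118
O = 0.1094 / √(0.1978 × 0.2118) = 0.1094 / 0.20468 = 0.5345
O = 0.5345 < 0.8 → No.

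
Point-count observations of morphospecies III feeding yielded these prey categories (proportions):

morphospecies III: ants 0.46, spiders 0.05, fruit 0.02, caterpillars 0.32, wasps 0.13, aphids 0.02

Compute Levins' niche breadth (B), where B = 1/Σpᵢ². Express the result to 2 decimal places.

2.99

Σpᵢ² = 0.46² + 0.05² + 0.02² + 0.32² + 0.13² + 0.02² = 0.2116 + 0.0025 + 0.0004 + 0.1024 + 0.0169 + 0.0004 = 0.3342
B = 1 / 0.3342 = 2.9922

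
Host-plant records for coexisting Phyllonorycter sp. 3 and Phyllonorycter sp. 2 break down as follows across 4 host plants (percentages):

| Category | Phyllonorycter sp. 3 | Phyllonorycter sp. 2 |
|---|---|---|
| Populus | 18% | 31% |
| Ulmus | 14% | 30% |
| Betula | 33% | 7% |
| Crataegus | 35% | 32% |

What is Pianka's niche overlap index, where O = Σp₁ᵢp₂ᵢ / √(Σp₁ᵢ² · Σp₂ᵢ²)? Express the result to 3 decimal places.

0.808

Convert percentages to proportions (divide by 100).
Σ p₁ᵢp₂ᵢ = 0.0558 + 0.0420 + 0.0231 + 0.1120 = 0.2329
Σp_1ᵢ² = 0.18² + 0.14² + 0.33² + 0.35² = 0.0324 + 0.0196 + 0.1089 + 0.1225 = 0.2834
Σp_2ᵢ² = 0.31² + 0.30² + 0.07² + 0.32² = 0.0961 + 0.0900 + 0.0049 + 0.1024 = 0.2934
O = 0.2329 / √(0.2834 × 0.2934) = 0.2329 / 0.288357 = 0.80768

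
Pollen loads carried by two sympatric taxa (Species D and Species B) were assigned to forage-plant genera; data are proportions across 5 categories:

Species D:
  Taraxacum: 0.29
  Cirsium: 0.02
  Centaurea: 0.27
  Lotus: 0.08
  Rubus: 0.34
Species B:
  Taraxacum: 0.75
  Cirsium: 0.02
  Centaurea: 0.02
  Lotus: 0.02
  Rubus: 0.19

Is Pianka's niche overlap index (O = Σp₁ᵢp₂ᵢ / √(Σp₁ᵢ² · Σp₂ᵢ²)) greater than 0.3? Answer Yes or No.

Σ p₁ᵢp₂ᵢ = 0.2175 + 0.0004 + 0.0054 + 0.0016 + 0.0646 = 0.2895
Σp_1ᵢ² = 0.29² + 0.02² + 0.27² + 0.08² + 0.34² = 0.0841 + 0.0004 + 0.0729 + 0.0064 + 0.1156 = 0.2794
Σp_2ᵢ² = 0.75² + 0.02² + 0.02² + 0.02² + 0.19² = 0.5625 + 0.0004 + 0.0004 + 0.0004 + 0.0361 = 0.5998
O = 0.2895 / √(0.2794 × 0.5998) = 0.2895 / 0.40937 = 0.7072
O = 0.7072 > 0.3 → Yes.

Yes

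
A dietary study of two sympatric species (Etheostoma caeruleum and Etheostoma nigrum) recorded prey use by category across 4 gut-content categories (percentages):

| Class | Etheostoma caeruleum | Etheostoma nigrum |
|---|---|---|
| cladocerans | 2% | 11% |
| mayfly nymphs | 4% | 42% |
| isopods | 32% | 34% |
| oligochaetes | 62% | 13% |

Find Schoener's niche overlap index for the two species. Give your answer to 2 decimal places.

Convert percentages to proportions (divide by 100).
Σ|p₁ᵢ − p₂ᵢ| = 0.09 + 0.38 + 0.02 + 0.49 = 0.98
D = 1 − ½ × 0.98 = 1 − 0.490 = 0.5100

0.51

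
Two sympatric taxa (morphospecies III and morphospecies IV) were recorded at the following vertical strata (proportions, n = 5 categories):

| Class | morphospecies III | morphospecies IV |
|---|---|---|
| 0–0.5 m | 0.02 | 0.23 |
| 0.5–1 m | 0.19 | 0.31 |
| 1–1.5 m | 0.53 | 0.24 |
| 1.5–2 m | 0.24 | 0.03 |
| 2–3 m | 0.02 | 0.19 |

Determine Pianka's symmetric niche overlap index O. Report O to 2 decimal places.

0.67

Σ p₁ᵢp₂ᵢ = 0.0046 + 0.0589 + 0.1272 + 0.0072 + 0.0038 = 0.2017
Σp_1ᵢ² = 0.02² + 0.19² + 0.53² + 0.24² + 0.02² = 0.0004 + 0.0361 + 0.2809 + 0.0576 + 0.0004 = 0.3754
Σp_2ᵢ² = 0.23² + 0.31² + 0.24² + 0.03² + 0.19² = 0.0529 + 0.0961 + 0.0576 + 0.0009 + 0.0361 = 0.2436
O = 0.2017 / √(0.3754 × 0.2436) = 0.2017 / 0.30240 = 0.6670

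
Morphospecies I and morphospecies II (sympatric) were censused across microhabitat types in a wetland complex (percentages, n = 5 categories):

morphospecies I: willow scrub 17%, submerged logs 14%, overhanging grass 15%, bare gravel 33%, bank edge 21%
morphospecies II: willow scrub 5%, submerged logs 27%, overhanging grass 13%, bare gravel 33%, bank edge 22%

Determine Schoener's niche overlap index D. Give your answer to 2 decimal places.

0.86

Convert percentages to proportions (divide by 100).
Σ|p₁ᵢ − p₂ᵢ| = 0.12 + 0.13 + 0.02 + 0.00 + 0.01 = 0.28
D = 1 − ½ × 0.28 = 1 − 0.140 = 0.8600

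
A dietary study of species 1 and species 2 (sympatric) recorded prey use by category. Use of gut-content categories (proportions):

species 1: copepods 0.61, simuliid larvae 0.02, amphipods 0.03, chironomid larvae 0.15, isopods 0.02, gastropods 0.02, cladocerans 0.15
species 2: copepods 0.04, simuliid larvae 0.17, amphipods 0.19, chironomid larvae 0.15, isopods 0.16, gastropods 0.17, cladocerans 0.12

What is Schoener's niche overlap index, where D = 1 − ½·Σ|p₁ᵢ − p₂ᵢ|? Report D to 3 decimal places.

Σ|p₁ᵢ − p₂ᵢ| = 0.57 + 0.15 + 0.16 + 0.00 + 0.14 + 0.15 + 0.03 = 1.20
D = 1 − ½ × 1.20 = 1 − 0.600 = 0.40000

0.400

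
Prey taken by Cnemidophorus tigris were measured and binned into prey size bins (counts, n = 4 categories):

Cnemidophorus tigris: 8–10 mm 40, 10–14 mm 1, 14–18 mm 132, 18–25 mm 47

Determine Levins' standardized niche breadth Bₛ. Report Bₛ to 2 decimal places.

Proportions for Cnemidophorus tigris (n=220): 40/220=0.1818, 1/220=0.0045, 132/220=0.6000, 47/220=0.2136
Σpᵢ² = 0.1818² + 0.0045² + 0.6000² + 0.2136² = 0.033051 + 0.000020 + 0.360000 + 0.045625 = 0.438696
B = 1 / 0.438696 = 2.2795
Bₛ = (B − 1)/(n − 1) = (2.2795 − 1)/(4 − 1) = 1.2795/3 = 0.4265

0.43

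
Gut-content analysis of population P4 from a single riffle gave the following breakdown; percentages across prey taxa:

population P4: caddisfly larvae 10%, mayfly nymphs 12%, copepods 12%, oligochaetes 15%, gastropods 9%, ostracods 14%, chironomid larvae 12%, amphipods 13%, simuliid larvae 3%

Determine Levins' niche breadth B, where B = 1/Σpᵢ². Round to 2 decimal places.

8.25

Convert percentages to proportions (divide by 100).
Σpᵢ² = 0.10² + 0.12² + 0.12² + 0.15² + 0.09² + 0.14² + 0.12² + 0.13² + 0.03² = 0.0100 + 0.0144 + 0.0144 + 0.0225 + 0.0081 + 0.0196 + 0.0144 + 0.0169 + 0.0009 = 0.1212
B = 1 / 0.1212 = 8.2508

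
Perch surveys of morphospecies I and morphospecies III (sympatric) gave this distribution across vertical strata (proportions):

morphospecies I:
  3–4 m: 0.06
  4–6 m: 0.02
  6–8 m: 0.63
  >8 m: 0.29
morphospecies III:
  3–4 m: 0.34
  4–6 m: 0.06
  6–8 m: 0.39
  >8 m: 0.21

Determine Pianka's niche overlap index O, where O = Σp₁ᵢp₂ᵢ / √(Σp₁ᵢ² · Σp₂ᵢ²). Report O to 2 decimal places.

0.84

Σ p₁ᵢp₂ᵢ = 0.0204 + 0.0012 + 0.2457 + 0.0609 = 0.3282
Σp_1ᵢ² = 0.06² + 0.02² + 0.63² + 0.29² = 0.0036 + 0.0004 + 0.3969 + 0.0841 = 0.4850
Σp_2ᵢ² = 0.34² + 0.06² + 0.39² + 0.21² = 0.1156 + 0.0036 + 0.1521 + 0.0441 = 0.3154
O = 0.3282 / √(0.4850 × 0.3154) = 0.3282 / 0.39111 = 0.8392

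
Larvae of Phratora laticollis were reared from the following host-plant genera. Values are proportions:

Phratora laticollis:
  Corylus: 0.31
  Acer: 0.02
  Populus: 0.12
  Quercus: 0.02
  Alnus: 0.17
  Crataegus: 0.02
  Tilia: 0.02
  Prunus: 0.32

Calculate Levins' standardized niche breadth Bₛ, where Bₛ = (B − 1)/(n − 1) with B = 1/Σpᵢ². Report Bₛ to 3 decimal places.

0.444

Σpᵢ² = 0.31² + 0.02² + 0.12² + 0.02² + 0.17² + 0.02² + 0.02² + 0.32² = 0.0961 + 0.0004 + 0.0144 + 0.0004 + 0.0289 + 0.0004 + 0.0004 + 0.1024 = 0.2434
B = 1 / 0.2434 = 4.10846
Bₛ = (B − 1)/(n − 1) = (4.10846 − 1)/(8 − 1) = 3.10846/7 = 0.44407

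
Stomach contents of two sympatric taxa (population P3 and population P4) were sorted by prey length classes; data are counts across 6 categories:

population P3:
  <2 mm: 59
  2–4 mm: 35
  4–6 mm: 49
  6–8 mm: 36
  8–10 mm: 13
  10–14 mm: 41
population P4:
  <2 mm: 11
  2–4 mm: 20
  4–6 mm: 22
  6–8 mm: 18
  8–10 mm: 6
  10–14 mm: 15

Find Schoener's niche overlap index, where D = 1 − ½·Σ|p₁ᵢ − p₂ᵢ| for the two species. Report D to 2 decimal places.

Proportions for population P3 (n=233): 59/233=0.2532, 35/233=0.1502, 49/233=0.2103, 36/233=0.1545, 13/233=0.0558, 41/233=0.1760
Proportions for population P4 (n=92): 11/92=0.1196, 20/92=0.2174, 22/92=0.2391, 18/92=0.1957, 6/92=0.0652, 15/92=0.1630
Σ|p₁ᵢ − p₂ᵢ| = 0.1336 + 0.0672 + 0.0288 + 0.0412 + 0.0094 + 0.0130 = 0.2932
D = 1 − ½ × 0.2932 = 1 − 0.14660 = 0.85340

0.85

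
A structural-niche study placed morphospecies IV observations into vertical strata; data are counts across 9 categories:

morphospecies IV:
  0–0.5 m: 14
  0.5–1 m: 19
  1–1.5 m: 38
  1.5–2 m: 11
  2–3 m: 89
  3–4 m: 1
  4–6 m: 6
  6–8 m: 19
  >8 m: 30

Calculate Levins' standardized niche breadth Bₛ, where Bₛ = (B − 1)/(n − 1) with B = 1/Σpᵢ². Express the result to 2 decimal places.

0.44

Proportions for morphospecies IV (n=227): 14/227=0.0617, 19/227=0.0837, 38/227=0.1674, 11/227=0.0485, 89/227=0.3921, 1/227=0.0044, 6/227=0.0264, 19/227=0.0837, 30/227=0.1322
Σpᵢ² = 0.0617² + 0.0837² + 0.1674² + 0.0485² + 0.3921² + 0.0044² + 0.0264² + 0.0837² + 0.1322² = 0.003807 + 0.007006 + 0.028023 + 0.002352 + 0.153742 + 0.000019 + 0.000697 + 0.007006 + 0.017477 = 0.220129
B = 1 / 0.220129 = 4.5428
Bₛ = (B − 1)/(n − 1) = (4.5428 − 1)/(9 − 1) = 3.5428/8 = 0.4429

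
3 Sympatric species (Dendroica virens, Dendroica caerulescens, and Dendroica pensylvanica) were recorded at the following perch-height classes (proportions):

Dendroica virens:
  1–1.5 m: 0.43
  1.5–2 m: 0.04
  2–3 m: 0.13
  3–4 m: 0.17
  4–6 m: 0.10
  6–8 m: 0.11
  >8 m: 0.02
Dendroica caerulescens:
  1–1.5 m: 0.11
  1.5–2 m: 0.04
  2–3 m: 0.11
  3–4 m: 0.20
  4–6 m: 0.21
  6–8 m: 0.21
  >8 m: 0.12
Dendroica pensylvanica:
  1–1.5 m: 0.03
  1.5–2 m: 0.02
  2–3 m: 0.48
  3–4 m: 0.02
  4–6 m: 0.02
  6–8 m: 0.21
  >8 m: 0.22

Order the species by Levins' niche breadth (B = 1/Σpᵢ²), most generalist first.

Dendroica caerulescens > Dendroica virens > Dendroica pensylvanica

Σp_vireᵢ² = 0.43² + 0.04² + 0.13² + 0.17² + 0.10² + 0.11² + 0.02² = 0.1849 + 0.0016 + 0.0169 + 0.0289 + 0.0100 + 0.0121 + 0.0004 = 0.2548
B_vire = 1 / 0.2548 = 3.9246
Σp_caerᵢ² = 0.11² + 0.04² + 0.11² + 0.20² + 0.21² + 0.21² + 0.12² = 0.0121 + 0.0016 + 0.0121 + 0.0400 + 0.0441 + 0.0441 + 0.0144 = 0.1684
B_caer = 1 / 0.1684 = 5.9382
Σp_pensᵢ² = 0.03² + 0.02² + 0.48² + 0.02² + 0.02² + 0.21² + 0.22² = 0.0009 + 0.0004 + 0.2304 + 0.0004 + 0.0004 + 0.0441 + 0.0484 = 0.3250
B_pens = 1 / 0.3250 = 3.0769
Ranking by B (broadest → narrowest): Dendroica caerulescens (5.94) > Dendroica virens (3.92) > Dendroica pensylvanica (3.08)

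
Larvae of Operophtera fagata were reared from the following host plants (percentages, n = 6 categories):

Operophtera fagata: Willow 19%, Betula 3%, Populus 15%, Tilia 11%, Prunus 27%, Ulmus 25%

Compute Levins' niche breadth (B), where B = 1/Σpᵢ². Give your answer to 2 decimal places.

Convert percentages to proportions (divide by 100).
Σpᵢ² = 0.19² + 0.03² + 0.15² + 0.11² + 0.27² + 0.25² = 0.0361 + 0.0009 + 0.0225 + 0.0121 + 0.0729 + 0.0625 = 0.2070
B = 1 / 0.2070 = 4.8309

4.83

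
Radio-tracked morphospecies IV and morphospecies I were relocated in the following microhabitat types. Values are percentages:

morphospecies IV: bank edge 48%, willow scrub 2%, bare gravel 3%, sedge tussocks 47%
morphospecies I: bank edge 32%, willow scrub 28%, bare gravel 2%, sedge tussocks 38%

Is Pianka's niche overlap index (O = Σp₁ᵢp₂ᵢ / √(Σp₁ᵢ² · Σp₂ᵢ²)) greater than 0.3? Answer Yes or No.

Yes

Convert percentages to proportions (divide by 100).
Σ p₁ᵢp₂ᵢ = 0.1536 + 0.0056 + 0.0006 + 0.1786 = 0.3384
Σp_1ᵢ² = 0.48² + 0.02² + 0.03² + 0.47² = 0.2304 + 0.0004 + 0.0009 + 0.2209 = 0.4526
Σp_2ᵢ² = 0.32² + 0.28² + 0.02² + 0.38² = 0.1024 + 0.0784 + 0.0004 + 0.1444 = 0.3256
O = 0.3384 / √(0.4526 × 0.3256) = 0.3384 / 0.38388 = 0.8815
O = 0.8815 > 0.3 → Yes.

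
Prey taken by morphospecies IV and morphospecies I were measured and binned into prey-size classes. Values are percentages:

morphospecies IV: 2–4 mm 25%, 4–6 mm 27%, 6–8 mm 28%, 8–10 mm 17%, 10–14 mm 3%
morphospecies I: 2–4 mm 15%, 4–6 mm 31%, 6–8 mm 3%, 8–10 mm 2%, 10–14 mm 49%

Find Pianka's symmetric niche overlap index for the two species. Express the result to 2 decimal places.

0.50

Convert percentages to proportions (divide by 100).
Σ p₁ᵢp₂ᵢ = 0.0375 + 0.0837 + 0.0084 + 0.0034 + 0.0147 = 0.1477
Σp_1ᵢ² = 0.25² + 0.27² + 0.28² + 0.17² + 0.03² = 0.0625 + 0.0729 + 0.0784 + 0.0289 + 0.0009 = 0.2436
Σp_2ᵢ² = 0.15² + 0.31² + 0.03² + 0.02² + 0.49² = 0.0225 + 0.0961 + 0.0009 + 0.0004 + 0.2401 = 0.3600
O = 0.1477 / √(0.2436 × 0.3600) = 0.1477 / 0.29614 = 0.4988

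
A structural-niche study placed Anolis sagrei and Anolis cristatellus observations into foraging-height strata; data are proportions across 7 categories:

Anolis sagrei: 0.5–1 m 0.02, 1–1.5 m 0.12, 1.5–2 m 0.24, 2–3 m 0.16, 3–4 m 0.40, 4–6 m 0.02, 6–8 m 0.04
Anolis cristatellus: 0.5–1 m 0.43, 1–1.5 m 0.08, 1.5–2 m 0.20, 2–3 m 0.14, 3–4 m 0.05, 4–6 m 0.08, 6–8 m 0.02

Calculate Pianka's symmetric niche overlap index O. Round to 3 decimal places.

Σ p₁ᵢp₂ᵢ = 0.0086 + 0.0096 + 0.0480 + 0.0224 + 0.0200 + 0.0016 + 0.0008 = 0.1110
Σp_1ᵢ² = 0.02² + 0.12² + 0.24² + 0.16² + 0.40² + 0.02² + 0.04² = 0.0004 + 0.0144 + 0.0576 + 0.0256 + 0.1600 + 0.0004 + 0.0016 = 0.2600
Σp_2ᵢ² = 0.43² + 0.08² + 0.20² + 0.14² + 0.05² + 0.08² + 0.02² = 0.1849 + 0.0064 + 0.0400 + 0.0196 + 0.0025 + 0.0064 + 0.0004 = 0.2602
O = 0.1110 / √(0.2600 × 0.2602) = 0.1110 / 0.260100 = 0.42676

0.427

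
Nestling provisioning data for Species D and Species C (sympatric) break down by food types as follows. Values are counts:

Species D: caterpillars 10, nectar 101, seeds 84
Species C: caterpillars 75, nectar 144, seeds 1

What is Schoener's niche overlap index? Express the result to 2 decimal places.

Proportions for Species D (n=195): 10/195=0.0513, 101/195=0.5179, 84/195=0.4308
Proportions for Species C (n=220): 75/220=0.3409, 144/220=0.6545, 1/220=0.0045
Σ|p₁ᵢ − p₂ᵢ| = 0.2896 + 0.1366 + 0.4263 = 0.8525
D = 1 − ½ × 0.8525 = 1 − 0.42625 = 0.57375

0.57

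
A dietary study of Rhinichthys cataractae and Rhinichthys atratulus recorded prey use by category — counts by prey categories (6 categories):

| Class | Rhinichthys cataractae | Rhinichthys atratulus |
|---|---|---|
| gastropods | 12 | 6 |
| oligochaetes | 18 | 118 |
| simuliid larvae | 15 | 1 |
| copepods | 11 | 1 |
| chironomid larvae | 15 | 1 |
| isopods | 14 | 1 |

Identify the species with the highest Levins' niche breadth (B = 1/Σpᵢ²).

Rhinichthys cataractae

Proportions for Rhinichthys cataractae (n=85): 12/85=0.1412, 18/85=0.2118, 15/85=0.1765, 11/85=0.1294, 15/85=0.1765, 14/85=0.1647
Proportions for Rhinichthys atratulus (n=128): 6/128=0.0469, 118/128=0.9219, 1/128=0.0078, 1/128=0.0078, 1/128=0.0078, 1/128=0.0078
Σp_cataᵢ² = 0.1412² + 0.2118² + 0.1765² + 0.1294² + 0.1765² + 0.1647² = 0.019937 + 0.044859 + 0.031152 + 0.016744 + 0.031152 + 0.027126 = 0.170970
B_cata = 1 / 0.170970 = 5.8490
Σp_atraᵢ² = 0.0469² + 0.9219² + 0.0078² + 0.0078² + 0.0078² + 0.0078² = 0.002200 + 0.849900 + 0.000061 + 0.000061 + 0.000061 + 0.000061 = 0.852344
B_atra = 1 / 0.852344 = 1.1732
Highest B → broadest niche (most generalist): Rhinichthys cataractae (B = 5.85).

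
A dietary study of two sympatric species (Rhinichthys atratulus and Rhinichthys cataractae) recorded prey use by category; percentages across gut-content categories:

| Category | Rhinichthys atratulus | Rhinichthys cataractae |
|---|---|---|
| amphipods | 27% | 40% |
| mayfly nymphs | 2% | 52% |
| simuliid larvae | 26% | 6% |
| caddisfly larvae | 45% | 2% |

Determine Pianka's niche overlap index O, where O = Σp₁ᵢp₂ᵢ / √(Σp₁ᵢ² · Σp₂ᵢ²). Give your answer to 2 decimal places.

Convert percentages to proportions (divide by 100).
Σ p₁ᵢp₂ᵢ = 0.1080 + 0.0104 + 0.0156 + 0.0090 = 0.1430
Σp_1ᵢ² = 0.27² + 0.02² + 0.26² + 0.45² = 0.0729 + 0.0004 + 0.0676 + 0.2025 = 0.3434
Σp_2ᵢ² = 0.40² + 0.52² + 0.06² + 0.02² = 0.1600 + 0.2704 + 0.0036 + 0.0004 = 0.4344
O = 0.1430 / √(0.3434 × 0.4344) = 0.1430 / 0.38623 = 0.3702

0.37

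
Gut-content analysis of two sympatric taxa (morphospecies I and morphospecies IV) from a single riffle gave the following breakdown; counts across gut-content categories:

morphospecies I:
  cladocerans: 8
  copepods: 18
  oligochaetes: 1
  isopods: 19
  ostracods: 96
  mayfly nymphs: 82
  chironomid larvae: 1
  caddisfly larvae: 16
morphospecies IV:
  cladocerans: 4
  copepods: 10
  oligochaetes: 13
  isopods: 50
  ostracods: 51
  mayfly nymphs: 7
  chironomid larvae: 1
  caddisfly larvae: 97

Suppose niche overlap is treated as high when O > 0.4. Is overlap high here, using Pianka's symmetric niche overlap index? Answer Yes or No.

Yes

Proportions for morphospecies I (n=241): 8/241=0.0332, 18/241=0.0747, 1/241=0.0041, 19/241=0.0788, 96/241=0.3983, 82/241=0.3402, 1/241=0.0041, 16/241=0.0664
Proportions for morphospecies IV (n=233): 4/233=0.0172, 10/233=0.0429, 13/233=0.0558, 50/233=0.2146, 51/233=0.2189, 7/233=0.0300, 1/233=0.0043, 97/233=0.4163
Σ p₁ᵢp₂ᵢ = 0.000571 + 0.003205 + 0.000229 + 0.016910 + 0.087188 + 0.010206 + 0.000018 + 0.027642 = 0.145969
Σp_1ᵢ² = 0.0332² + 0.0747² + 0.0041² + 0.0788² + 0.3983² + 0.3402² + 0.0041² + 0.0664² = 0.001102 + 0.005580 + 0.000017 + 0.006209 + 0.158643 + 0.115736 + 0.000017 + 0.004409 = 0.291713
Σp_2ᵢ² = 0.0172² + 0.0429² + 0.0558² + 0.2146² + 0.2189² + 0.0300² + 0.0043² + 0.4163² = 0.000296 + 0.001840 + 0.003114 + 0.046053 + 0.047917 + 0.000900 + 0.000018 + 0.173306 = 0.273444
O = 0.145969 / √(0.291713 × 0.273444) = 0.145969 / 0.2824308 = 0.5168
O = 0.5168 > 0.4 → Yes.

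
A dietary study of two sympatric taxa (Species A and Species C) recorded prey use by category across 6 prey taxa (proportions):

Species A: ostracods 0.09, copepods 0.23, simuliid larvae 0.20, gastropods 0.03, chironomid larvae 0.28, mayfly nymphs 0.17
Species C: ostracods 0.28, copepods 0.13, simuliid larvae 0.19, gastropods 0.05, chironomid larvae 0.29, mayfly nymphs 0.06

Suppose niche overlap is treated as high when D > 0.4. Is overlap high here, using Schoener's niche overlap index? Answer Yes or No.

Yes

Σ|p₁ᵢ − p₂ᵢ| = 0.19 + 0.10 + 0.01 + 0.02 + 0.01 + 0.11 = 0.44
D = 1 − ½ × 0.44 = 1 − 0.220 = 0.7800
D = 0.7800 > 0.4 → Yes.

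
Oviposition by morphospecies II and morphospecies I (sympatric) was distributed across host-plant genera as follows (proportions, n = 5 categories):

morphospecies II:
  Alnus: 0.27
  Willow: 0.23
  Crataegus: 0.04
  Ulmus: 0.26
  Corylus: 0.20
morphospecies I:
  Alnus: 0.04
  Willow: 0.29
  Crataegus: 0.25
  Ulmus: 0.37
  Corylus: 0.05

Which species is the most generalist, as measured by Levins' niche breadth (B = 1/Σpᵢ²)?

Σp_IIᵢ² = 0.27² + 0.23² + 0.04² + 0.26² + 0.20² = 0.0729 + 0.0529 + 0.0016 + 0.0676 + 0.0400 = 0.2350
B_II = 1 / 0.2350 = 4.2553
Σp_Iᵢ² = 0.04² + 0.29² + 0.25² + 0.37² + 0.05² = 0.0016 + 0.0841 + 0.0625 + 0.1369 + 0.0025 = 0.2876
B_I = 1 / 0.2876 = 3.4771
Highest B → broadest niche (most generalist): morphospecies II (B = 4.26).

morphospecies II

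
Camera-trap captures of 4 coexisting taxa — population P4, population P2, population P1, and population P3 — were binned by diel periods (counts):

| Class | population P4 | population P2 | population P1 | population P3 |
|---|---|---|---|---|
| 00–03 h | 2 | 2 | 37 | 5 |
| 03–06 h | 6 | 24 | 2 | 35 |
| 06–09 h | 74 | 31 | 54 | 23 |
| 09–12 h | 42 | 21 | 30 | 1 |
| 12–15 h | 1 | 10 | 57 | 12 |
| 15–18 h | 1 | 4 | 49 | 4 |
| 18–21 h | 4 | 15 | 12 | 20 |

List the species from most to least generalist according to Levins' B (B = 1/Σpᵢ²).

population P1 > population P2 > population P3 > population P4

Proportions for population P4 (n=130): 2/130=0.0154, 6/130=0.0462, 74/130=0.5692, 42/130=0.3231, 1/130=0.0077, 1/130=0.0077, 4/130=0.0308
Proportions for population P2 (n=107): 2/107=0.0187, 24/107=0.2243, 31/107=0.2897, 21/107=0.1963, 10/107=0.0935, 4/107=0.0374, 15/107=0.1402
Proportions for population P1 (n=241): 37/241=0.1535, 2/241=0.0083, 54/241=0.2241, 30/241=0.1245, 57/241=0.2365, 49/241=0.2033, 12/241=0.0498
Proportions for population P3 (n=100): 5/100=0.0500, 35/100=0.3500, 23/100=0.2300, 1/100=0.0100, 12/100=0.1200, 4/100=0.0400, 20/100=0.2000
Σp_P4ᵢ² = 0.0154² + 0.0462² + 0.5692² + 0.3231² + 0.0077² + 0.0077² + 0.0308² = 0.000237 + 0.002134 + 0.323989 + 0.104394 + 0.000059 + 0.000059 + 0.000949 = 0.431821
B_P4 = 1 / 0.431821 = 2.3158
Σp_P2ᵢ² = 0.0187² + 0.2243² + 0.2897² + 0.1963² + 0.0935² + 0.0374² + 0.1402² = 0.000350 + 0.050310 + 0.083926 + 0.038534 + 0.008742 + 0.001399 + 0.019656 = 0.202917
B_P2 = 1 / 0.202917 = 4.9281
Σp_P1ᵢ² = 0.1535² + 0.0083² + 0.2241² + 0.1245² + 0.2365² + 0.2033² + 0.0498² = 0.023562 + 0.000069 + 0.050221 + 0.015500 + 0.055932 + 0.041331 + 0.002480 = 0.189095
B_P1 = 1 / 0.189095 = 5.2883
Σp_P3ᵢ² = 0.0500² + 0.3500² + 0.2300² + 0.0100² + 0.1200² + 0.0400² + 0.2000² = 0.002500 + 0.122500 + 0.052900 + 0.000100 + 0.014400 + 0.001600 + 0.040000 = 0.234000
B_P3 = 1 / 0.234000 = 4.2735
Ranking by B (broadest → narrowest): population P1 (5.29) > population P2 (4.93) > population P3 (4.27) > population P4 (2.32)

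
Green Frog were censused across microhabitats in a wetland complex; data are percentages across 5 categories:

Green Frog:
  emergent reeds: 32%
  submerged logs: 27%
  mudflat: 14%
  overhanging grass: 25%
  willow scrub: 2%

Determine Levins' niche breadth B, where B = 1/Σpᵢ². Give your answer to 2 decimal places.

Convert percentages to proportions (divide by 100).
Σpᵢ² = 0.32² + 0.27² + 0.14² + 0.25² + 0.02² = 0.1024 + 0.0729 + 0.0196 + 0.0625 + 0.0004 = 0.2578
B = 1 / 0.2578 = 3.8790

3.88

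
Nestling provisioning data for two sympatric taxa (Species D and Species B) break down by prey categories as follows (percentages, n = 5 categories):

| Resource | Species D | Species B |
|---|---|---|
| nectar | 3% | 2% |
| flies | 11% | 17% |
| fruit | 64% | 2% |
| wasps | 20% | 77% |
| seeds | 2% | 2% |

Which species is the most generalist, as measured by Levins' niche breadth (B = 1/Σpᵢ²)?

Species D

Convert percentages to proportions (divide by 100).
Σp_Dᵢ² = 0.03² + 0.11² + 0.64² + 0.20² + 0.02² = 0.0009 + 0.0121 + 0.4096 + 0.0400 + 0.0004 = 0.4630
B_D = 1 / 0.4630 = 2.1598
Σp_Bᵢ² = 0.02² + 0.17² + 0.02² + 0.77² + 0.02² = 0.0004 + 0.0289 + 0.0004 + 0.5929 + 0.0004 = 0.6230
B_B = 1 / 0.6230 = 1.6051
Highest B → broadest niche (most generalist): Species D (B = 2.16).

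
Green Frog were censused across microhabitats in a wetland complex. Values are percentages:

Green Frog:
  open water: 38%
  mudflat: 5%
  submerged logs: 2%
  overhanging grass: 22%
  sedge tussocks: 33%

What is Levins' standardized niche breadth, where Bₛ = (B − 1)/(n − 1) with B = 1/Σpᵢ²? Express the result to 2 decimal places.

0.57

Convert percentages to proportions (divide by 100).
Σpᵢ² = 0.38² + 0.05² + 0.02² + 0.22² + 0.33² = 0.1444 + 0.0025 + 0.0004 + 0.0484 + 0.1089 = 0.3046
B = 1 / 0.3046 = 3.2830
Bₛ = (B − 1)/(n − 1) = (3.2830 − 1)/(5 − 1) = 2.2830/4 = 0.5708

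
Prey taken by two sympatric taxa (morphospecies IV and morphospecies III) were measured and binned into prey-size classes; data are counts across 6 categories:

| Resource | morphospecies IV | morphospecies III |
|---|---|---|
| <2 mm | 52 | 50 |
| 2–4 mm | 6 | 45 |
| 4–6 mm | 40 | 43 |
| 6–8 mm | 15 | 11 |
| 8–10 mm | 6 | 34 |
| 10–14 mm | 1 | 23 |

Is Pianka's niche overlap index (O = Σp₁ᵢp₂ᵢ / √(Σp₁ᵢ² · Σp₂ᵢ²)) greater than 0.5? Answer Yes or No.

Proportions for morphospecies IV (n=120): 52/120=0.4333, 6/120=0.0500, 40/120=0.3333, 15/120=0.1250, 6/120=0.0500, 1/120=0.0083
Proportions for morphospecies III (n=206): 50/206=0.2427, 45/206=0.2184, 43/206=0.2087, 11/206=0.0534, 34/206=0.1650, 23/206=0.1117
Σ p₁ᵢp₂ᵢ = 0.105162 + 0.010920 + 0.069560 + 0.006675 + 0.008250 + 0.000927 = 0.201494
Σp_1ᵢ² = 0.4333² + 0.0500² + 0.3333² + 0.1250² + 0.0500² + 0.0083² = 0.187749 + 0.002500 + 0.111089 + 0.015625 + 0.002500 + 0.000069 = 0.319532
Σp_2ᵢ² = 0.2427² + 0.2184² + 0.2087² + 0.0534² + 0.1650² + 0.1117² = 0.058903 + 0.047699 + 0.043556 + 0.002852 + 0.027225 + 0.012477 = 0.192712
O = 0.201494 / √(0.319532 × 0.192712) = 0.201494 / 0.2481484 = 0.8120
O = 0.8120 > 0.5 → Yes.

Yes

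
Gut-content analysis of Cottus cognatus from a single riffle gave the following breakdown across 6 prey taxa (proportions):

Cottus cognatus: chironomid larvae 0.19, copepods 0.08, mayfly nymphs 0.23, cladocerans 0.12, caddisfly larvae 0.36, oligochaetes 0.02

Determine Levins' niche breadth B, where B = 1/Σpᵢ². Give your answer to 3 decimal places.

4.170

Σpᵢ² = 0.19² + 0.08² + 0.23² + 0.12² + 0.36² + 0.02² = 0.0361 + 0.0064 + 0.0529 + 0.0144 + 0.1296 + 0.0004 = 0.2398
B = 1 / 0.2398 = 4.17014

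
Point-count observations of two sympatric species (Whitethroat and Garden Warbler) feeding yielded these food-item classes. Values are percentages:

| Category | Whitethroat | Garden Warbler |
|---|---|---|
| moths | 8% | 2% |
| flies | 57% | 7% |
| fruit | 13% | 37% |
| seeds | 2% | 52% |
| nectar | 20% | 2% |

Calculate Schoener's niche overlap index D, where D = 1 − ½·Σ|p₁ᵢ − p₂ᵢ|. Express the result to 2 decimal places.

Convert percentages to proportions (divide by 100).
Σ|p₁ᵢ − p₂ᵢ| = 0.06 + 0.50 + 0.24 + 0.50 + 0.18 = 1.48
D = 1 − ½ × 1.48 = 1 − 0.740 = 0.2600

0.26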